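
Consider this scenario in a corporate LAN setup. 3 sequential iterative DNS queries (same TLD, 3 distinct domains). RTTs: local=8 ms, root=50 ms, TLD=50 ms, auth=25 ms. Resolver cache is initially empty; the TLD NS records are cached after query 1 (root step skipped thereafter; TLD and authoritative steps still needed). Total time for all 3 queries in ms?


Lookup 1 (cold cache): local + root + TLD + auth = 8 + 50 + 50 + 25 = 133 ms
Lookups 2..3 (TLD NS cached -> skip root; new domain -> still ask TLD and auth): local + TLD + auth = 8 + 50 + 25 = 83 ms each
Remaining 2 lookups: 2 * 83 = 166 ms
Total = 133 + 166 = 299 ms

299


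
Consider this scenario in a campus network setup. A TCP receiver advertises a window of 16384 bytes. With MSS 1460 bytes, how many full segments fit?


Given: RWND = 16384 bytes, MSS = 1460 bytes
Full segments = floor(RWND / MSS)
Full segments = floor(16384 / 1460)
Full segments = floor(11.2219) = 11

11


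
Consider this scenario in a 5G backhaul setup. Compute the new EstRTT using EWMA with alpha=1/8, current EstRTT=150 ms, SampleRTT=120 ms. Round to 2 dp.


Given: EstRTT = 150 ms, SampleRTT = 120 ms, alpha = 1/8
New EstRTT = (1 - alpha) * EstRTT + alpha * SampleRTT
(7/8) * 150 = 131.25
(1/8) * 120 = 15
New EstRTT = 131.25 + 15 = 146.25 ms -> 146.25 ms (2 dp)

146.25


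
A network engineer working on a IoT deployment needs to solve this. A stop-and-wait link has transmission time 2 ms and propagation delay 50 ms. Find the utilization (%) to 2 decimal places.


Given: Ttrans = 2 ms, Tprop = 50 ms
RTT = 2 * Tprop = 2 * 50 = 100 ms
U = Ttrans / (Ttrans + RTT)
U = 2 / (2 + 100)
U = 2 / 102 = 0.019608
U% = 1.96%

1.96


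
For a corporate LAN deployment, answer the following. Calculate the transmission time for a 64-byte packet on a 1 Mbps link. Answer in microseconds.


Given: packet = 64 bytes, bandwidth = 1 Mbps
Packet in bits = 64 * 8 = 512 bits
Bandwidth = 1 * 10^6 = 1000000 bps
Time = 512 / 1000000 seconds
Time in us = 512 * 10^6 / 1000000 = 512

512


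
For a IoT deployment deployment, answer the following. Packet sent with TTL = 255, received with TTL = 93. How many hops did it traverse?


Given: initial TTL = 255, received TTL = 93
Hops = initial TTL - received TTL
Hops = 255 - 93 = 162

162


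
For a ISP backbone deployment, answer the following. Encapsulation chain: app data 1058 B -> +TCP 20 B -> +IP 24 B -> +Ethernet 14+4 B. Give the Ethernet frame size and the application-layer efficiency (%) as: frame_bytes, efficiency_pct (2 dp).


TCP segment = 1058 + 20 = 1078 B
IP packet = 1078 + 24 = 1102 B
Ethernet frame = 1102 + 14 + 4 = 1120 B
Efficiency = app / frame = 1058 / 1120 = 0.944643 = 94.4643% -> 94.46% (2 dp)

1120, 94.46


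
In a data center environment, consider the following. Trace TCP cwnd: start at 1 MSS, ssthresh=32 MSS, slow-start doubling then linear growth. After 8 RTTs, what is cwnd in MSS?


RTT 0: cwnd = 1 MSS (initial)
RTT 1: cwnd = 2 MSS (slow start, doubled)
RTT 2: cwnd = 4 MSS (slow start, doubled)
RTT 3: cwnd = 8 MSS (slow start, doubled)
RTT 4: cwnd = 16 MSS (slow start, doubled)
RTT 5: cwnd = 32 MSS (slow start, doubled)
RTT 6: cwnd = 33 MSS (congestion avoidance, +1)
RTT 7: cwnd = 34 MSS (congestion avoidance, +1)
RTT 8: cwnd = 35 MSS (congestion avoidance, +1)

35


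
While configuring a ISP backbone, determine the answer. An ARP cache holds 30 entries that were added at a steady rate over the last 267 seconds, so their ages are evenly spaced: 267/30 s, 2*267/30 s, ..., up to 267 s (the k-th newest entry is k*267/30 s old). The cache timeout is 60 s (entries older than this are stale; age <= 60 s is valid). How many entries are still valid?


Ages are k * 267/30 s for k = 1..30 (spacing = 8.9000 s).
Entry k is valid iff k * 267/30 <= 60 iff k <= 30 * 60 / 267 = 6.7416
n_valid = floor(6.7416) = 6
(n_stale = 30 - 6 = 24)

6


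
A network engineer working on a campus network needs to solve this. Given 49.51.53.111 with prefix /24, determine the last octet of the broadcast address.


Given: IP = 49.51.53.111, prefix = /24
Host bits = 32 - 24 = 8
Network last octet = 111 AND mask = 0
Host part size = 2^8 - 1 = 255
Broadcast last octet = 0 OR 255 = 255

255


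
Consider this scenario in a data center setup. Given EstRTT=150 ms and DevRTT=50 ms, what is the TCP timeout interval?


Given: EstRTT = 150 ms, DevRTT = 50 ms
Timeout = EstRTT + 4 * DevRTT
4 * DevRTT = 4 * 50 = 200
Timeout = 150 + 200 = 350 ms

350


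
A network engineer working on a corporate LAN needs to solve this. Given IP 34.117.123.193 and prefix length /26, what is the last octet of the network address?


Given: IP = 34.117.123.193, prefix = /26
Subnet mask = 255.255.255.192
Last octet of IP: 193
Last octet of mask: 192
Network last octet = 193 AND 192 = 192

192


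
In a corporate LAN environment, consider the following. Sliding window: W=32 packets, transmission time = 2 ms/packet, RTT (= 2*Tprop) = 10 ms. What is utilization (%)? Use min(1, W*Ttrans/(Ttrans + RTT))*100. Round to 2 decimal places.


Given: W = 32, Ttrans = 2 ms, RTT = 10 ms (= 2 * Tprop, Tprop = 5 ms)
Cycle time = Ttrans + RTT = 2 + 10 = 12 ms (first packet sent until its ACK returns)
W * Ttrans = 32 * 2 = 64 ms of sending per cycle
W * Ttrans / (Ttrans + RTT) = 64 / 12 = 5.333333
U = min(1, 5.333333) = 1.000000
U% = 100.00%

100.00


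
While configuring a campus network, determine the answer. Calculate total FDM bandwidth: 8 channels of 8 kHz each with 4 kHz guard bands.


Given: 8 channels, 8 kHz each, guard = 4 kHz
Channel bandwidth = 8 * 8 = 64 kHz
Guard bands = 7 gaps * 4 kHz = 28 kHz
Total = 64 + 28 = 92 kHz

92


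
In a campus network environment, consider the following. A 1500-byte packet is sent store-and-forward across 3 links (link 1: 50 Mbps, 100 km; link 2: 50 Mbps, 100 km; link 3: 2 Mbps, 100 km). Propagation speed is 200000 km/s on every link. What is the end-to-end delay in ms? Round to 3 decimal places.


Packet = 1500 bytes = 12000 bits. Store-and-forward: sum (t_trans + t_prop) per link.
Link 1: t_trans = 12000/(50*10^6) s = 0.2400 ms; t_prop = 100/200000 s = 0.5000 ms; subtotal = 0.7400 ms
Link 2: t_trans = 12000/(50*10^6) s = 0.2400 ms; t_prop = 100/200000 s = 0.5000 ms; subtotal = 0.7400 ms
Link 3: t_trans = 12000/(2*10^6) s = 6.0000 ms; t_prop = 100/200000 s = 0.5000 ms; subtotal = 6.5000 ms
End-to-end = 0.7400 + 0.7400 + 6.5000 = 7.9800 ms -> 7.980 ms (3 dp)

7.980


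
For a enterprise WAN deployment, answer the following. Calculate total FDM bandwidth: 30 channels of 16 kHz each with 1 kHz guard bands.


Given: 30 channels, 16 kHz each, guard = 1 kHz
Channel bandwidth = 30 * 16 = 480 kHz
Guard bands = 29 gaps * 1 kHz = 29 kHz
Total = 480 + 29 = 509 kHz

509


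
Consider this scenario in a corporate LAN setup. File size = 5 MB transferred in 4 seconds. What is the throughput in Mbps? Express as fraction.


Given: file = 5 MB, time = 4 s
File in Mb = 5 * 8 = 40 Mb
Throughput = 40 / 4 Mbps
Throughput = 10 Mbps

10


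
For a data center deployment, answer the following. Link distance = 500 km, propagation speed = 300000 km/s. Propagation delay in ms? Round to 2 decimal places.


Given: distance = 500 km, speed = 300000 km/s
Delay = distance / speed = 500 / 300000 seconds
Delay in ms = 500 * 1000 / 300000
Delay = 1.6667 ms
Rounded to 2 dp = 1.67 ms

1.67


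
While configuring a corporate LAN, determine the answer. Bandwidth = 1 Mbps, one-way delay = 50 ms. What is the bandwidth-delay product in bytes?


Given: bandwidth = 1 Mbps, delay = 50 ms
BDP in bits = 1 * 10^6 * 50 / 1000
BDP in bits = 50000
BDP in bytes = 50000 / 8 = 6250

6250


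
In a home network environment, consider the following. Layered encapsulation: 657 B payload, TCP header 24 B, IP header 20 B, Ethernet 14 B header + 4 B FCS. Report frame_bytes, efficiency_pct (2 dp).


TCP segment = 657 + 24 = 681 B
IP packet = 681 + 20 = 701 B
Ethernet frame = 701 + 14 + 4 = 719 B
Efficiency = app / frame = 657 / 719 = 0.913769 = 91.3769% -> 91.38% (2 dp)

719, 91.38


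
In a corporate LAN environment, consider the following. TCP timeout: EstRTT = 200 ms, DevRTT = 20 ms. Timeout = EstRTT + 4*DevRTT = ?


Given: EstRTT = 200 ms, DevRTT = 20 ms
Timeout = EstRTT + 4 * DevRTT
4 * DevRTT = 4 * 20 = 80
Timeout = 200 + 80 = 280 ms

280


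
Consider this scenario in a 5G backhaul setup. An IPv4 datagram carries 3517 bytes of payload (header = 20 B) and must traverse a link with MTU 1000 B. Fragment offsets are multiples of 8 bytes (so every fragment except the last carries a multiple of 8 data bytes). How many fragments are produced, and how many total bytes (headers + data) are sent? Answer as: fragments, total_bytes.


Max data per non-final fragment = floor((MTU - header)/8)*8 = floor((1000 - 20)/8)*8 = floor(980/8)*8 = 976 B
Final fragment needs no 8-byte alignment: it can carry up to MTU - header = 980 B
Non-final fragments needed = ceil((payload - 980) / 976) = ceil(2537/976) = ceil(2.5994) = 3
Number of fragments = 3 + 1 = 4
Fragment sizes (data): 3 * 976 B + 589 B (last, 589 <= 980 OK)
Total bytes sent = payload + n_frags * header = 3517 + 4*20 = 3517 + 80 = 3597 B

4, 3597


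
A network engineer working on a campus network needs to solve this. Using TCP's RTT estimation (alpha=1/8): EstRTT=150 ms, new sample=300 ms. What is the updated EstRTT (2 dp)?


Given: EstRTT = 150 ms, SampleRTT = 300 ms, alpha = 1/8
New EstRTT = (1 - alpha) * EstRTT + alpha * SampleRTT
(7/8) * 150 = 131.25
(1/8) * 300 = 37.5
New EstRTT = 131.25 + 37.5 = 168.75 ms -> 168.75 ms (2 dp)

168.75


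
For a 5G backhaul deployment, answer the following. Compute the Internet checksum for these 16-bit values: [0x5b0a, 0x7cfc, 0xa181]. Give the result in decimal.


Given words: [0x5b0a, 0x7cfc, 0xa181]
Step 1: Sum all words
Raw sum = 23306 + 31996 + 41345 = 96647
Step 2: Fold carry: (31111 + 1) = 31112
One's complement = ~31112 & 0xFFFF = 34423

34423


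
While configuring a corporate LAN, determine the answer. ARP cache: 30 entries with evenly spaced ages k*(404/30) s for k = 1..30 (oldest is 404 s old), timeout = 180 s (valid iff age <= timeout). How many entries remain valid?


Ages are k * 404/30 s for k = 1..30 (spacing = 13.4667 s).
Entry k is valid iff k * 404/30 <= 180 iff k <= 30 * 180 / 404 = 13.3663
n_valid = floor(13.3663) = 13
(n_stale = 30 - 13 = 17)

13


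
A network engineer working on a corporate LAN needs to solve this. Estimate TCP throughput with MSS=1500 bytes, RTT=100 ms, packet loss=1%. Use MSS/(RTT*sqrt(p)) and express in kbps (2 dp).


Given: MSS = 1500 bytes, RTT = 100 ms, loss = 1%
RTT in seconds = 100 / 1000 = 0.1
Loss rate = 1% = 0.01
sqrt(loss) = sqrt(0.01) = 0.1
Throughput (bytes/s) = 1500 / (0.1 * 0.1) = 150000.0000
Throughput (kbps) = 150000.0000 * 8 / 1000 = 1200.000000 -> 1200.00 kbps (2 dp)

1200.00


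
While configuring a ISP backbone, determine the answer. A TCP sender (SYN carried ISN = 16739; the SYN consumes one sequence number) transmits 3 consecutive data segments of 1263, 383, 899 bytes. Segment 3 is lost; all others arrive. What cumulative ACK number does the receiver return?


SYN uses sequence number 16739; first data byte = ISN + 1 = 16740.
Segment 1: SEQ = 16740, len = 1263 B, covers [16740, 18002]
Segment 2: SEQ = 18003, len = 383 B, covers [18003, 18385]
Segment 3: SEQ = 18386, len = 899 B, covers [18386, 19284] [LOST]
In-order data received: bytes [16740, 18385] (segments 1..2).
Segment 3 missing -> gap begins at byte 18386.
Cumulative ACK = next expected in-order byte = 16740 + 1263 + 383 = 18386

18386


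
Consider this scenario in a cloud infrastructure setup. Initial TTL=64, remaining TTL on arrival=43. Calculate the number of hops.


Given: initial TTL = 64, received TTL = 43
Hops = initial TTL - received TTL
Hops = 64 - 43 = 21

21


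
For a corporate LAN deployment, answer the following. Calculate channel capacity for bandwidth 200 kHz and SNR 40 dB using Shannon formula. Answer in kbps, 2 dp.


Given: B = 200 kHz, SNR = 40 dB
SNR linear = 10^(40/10) = 10000
1 + SNR = 10001
log2(10001) = 13.2878566418
C = 200 * 1000 * 13.2878566418 = 2657571.3284 bps
C = 2657.571328 kbps -> 2657.57 kbps (2 dp)

2657.57


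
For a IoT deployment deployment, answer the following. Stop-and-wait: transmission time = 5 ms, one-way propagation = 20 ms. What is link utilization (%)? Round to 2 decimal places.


Given: Ttrans = 5 ms, Tprop = 20 ms
RTT = 2 * Tprop = 2 * 20 = 40 ms
U = Ttrans / (Ttrans + RTT)
U = 5 / (5 + 40)
U = 5 / 45 = 0.111111
U% = 11.11%

11.11


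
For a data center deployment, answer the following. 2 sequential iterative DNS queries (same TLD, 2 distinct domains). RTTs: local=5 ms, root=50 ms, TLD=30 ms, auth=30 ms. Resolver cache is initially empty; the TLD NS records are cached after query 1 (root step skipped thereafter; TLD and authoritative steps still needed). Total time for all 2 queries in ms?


Lookup 1 (cold cache): local + root + TLD + auth = 5 + 50 + 30 + 30 = 115 ms
Lookups 2..2 (TLD NS cached -> skip root; new domain -> still ask TLD and auth): local + TLD + auth = 5 + 30 + 30 = 65 ms each
Remaining 1 lookups: 1 * 65 = 65 ms
Total = 115 + 65 = 180 ms

180


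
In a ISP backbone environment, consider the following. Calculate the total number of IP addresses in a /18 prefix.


Given: CIDR prefix /18
Host bits = 32 - 18 = 14
Total addresses = 2^14 = 16384

16384


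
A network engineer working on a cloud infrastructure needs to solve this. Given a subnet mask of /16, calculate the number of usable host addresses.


Given: subnet mask /16
Host bits = 32 - 16 = 16
Total addresses = 2^16 = 65536
Usable hosts = 65536 - 2 (network + broadcast) = 65534

65534


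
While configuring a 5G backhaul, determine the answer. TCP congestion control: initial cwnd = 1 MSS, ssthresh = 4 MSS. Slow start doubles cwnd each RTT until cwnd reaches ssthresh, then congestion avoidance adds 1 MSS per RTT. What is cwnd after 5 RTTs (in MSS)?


RTT 0: cwnd = 1 MSS (initial)
RTT 1: cwnd = 2 MSS (slow start, doubled)
RTT 2: cwnd = 4 MSS (slow start, doubled)
RTT 3: cwnd = 5 MSS (congestion avoidance, +1)
RTT 4: cwnd = 6 MSS (congestion avoidance, +1)
RTT 5: cwnd = 7 MSS (congestion avoidance, +1)

7


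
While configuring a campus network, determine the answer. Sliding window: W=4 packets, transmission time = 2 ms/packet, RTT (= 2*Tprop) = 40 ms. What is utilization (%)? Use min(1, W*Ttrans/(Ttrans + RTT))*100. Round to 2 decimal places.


Given: W = 4, Ttrans = 2 ms, RTT = 40 ms (= 2 * Tprop, Tprop = 20 ms)
Cycle time = Ttrans + RTT = 2 + 40 = 42 ms (first packet sent until its ACK returns)
W * Ttrans = 4 * 2 = 8 ms of sending per cycle
W * Ttrans / (Ttrans + RTT) = 8 / 42 = 0.190476
U = min(1, 0.190476) = 0.190476
U% = 19.05%

19.05


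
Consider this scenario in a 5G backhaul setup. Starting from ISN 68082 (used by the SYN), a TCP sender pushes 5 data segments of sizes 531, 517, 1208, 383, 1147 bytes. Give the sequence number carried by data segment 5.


The SYN occupies sequence number ISN = 68082, so the first data byte is ISN + 1 = 68083.
SEQ of data segment i = (ISN + 1) + sum of payload sizes of segments 1..i-1.
Segment 1: SEQ = 68083, payload = 531 bytes
Segment 2: SEQ = 68614, payload = 517 bytes
Segment 3: SEQ = 69131, payload = 1208 bytes
Segment 4: SEQ = 70339, payload = 383 bytes
Segment 5: SEQ = 70722, payload = 1147 bytes
SEQ of segment 5 = 68083 + 531 + 517 + 1208 + 383 = 70722

70722


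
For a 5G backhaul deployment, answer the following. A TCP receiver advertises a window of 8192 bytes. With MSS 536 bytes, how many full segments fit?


Given: RWND = 8192 bytes, MSS = 536 bytes
Full segments = floor(RWND / MSS)
Full segments = floor(8192 / 536)
Full segments = floor(15.2836) = 15

15


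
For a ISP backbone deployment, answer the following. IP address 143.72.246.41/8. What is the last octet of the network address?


Given: IP = 143.72.246.41, prefix = /8
Subnet mask = 255.0.0.0
Last octet of IP: 41
Last octet of mask: 0
Network last octet = 41 AND 0 = 0

0


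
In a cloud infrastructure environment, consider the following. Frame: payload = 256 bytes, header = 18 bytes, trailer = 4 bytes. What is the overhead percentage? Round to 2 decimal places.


Given: payload = 256 B, header = 18 B, trailer = 4 B
Overhead bytes = header + trailer = 18 + 4 = 22
Total frame = payload + overhead = 256 + 22 = 278
Overhead % = 22 / 278 * 100 = 7.9137% -> 7.91% (2 dp)

7.91


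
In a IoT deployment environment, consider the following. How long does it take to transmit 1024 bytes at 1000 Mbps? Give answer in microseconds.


Given: packet = 1024 bytes, bandwidth = 1000 Mbps
Packet in bits = 1024 * 8 = 8192 bits
Bandwidth = 1000 * 10^6 = 1000000000 bps
Time = 8192 / 1000000000 seconds
Time in us = 8192 * 10^6 / 1000000000 = 8.192

8.192


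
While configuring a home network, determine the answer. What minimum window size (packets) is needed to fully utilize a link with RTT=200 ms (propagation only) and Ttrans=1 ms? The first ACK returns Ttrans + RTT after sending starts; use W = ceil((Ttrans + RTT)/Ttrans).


Given: Ttrans = 1 ms, RTT = 200 ms (= 2 * Tprop, Tprop = 100 ms)
Time until first ACK returns = Ttrans + RTT = 1 + 200 = 201 ms
Need W * Ttrans >= Ttrans + RTT  ->  W >= (Ttrans + RTT) / Ttrans
(Ttrans + RTT) / Ttrans = 201 / 1 = 201
W_min = ceil(201) = 201

201


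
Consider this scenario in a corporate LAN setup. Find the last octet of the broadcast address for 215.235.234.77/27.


Given: IP = 215.235.234.77, prefix = /27
Host bits = 32 - 27 = 5
Network last octet = 77 AND mask = 64
Host part size = 2^5 - 1 = 31
Broadcast last octet = 64 OR 31 = 95

95


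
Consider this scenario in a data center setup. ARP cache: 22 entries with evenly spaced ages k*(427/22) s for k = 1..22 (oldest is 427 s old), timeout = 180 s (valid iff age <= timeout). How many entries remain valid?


Ages are k * 427/22 s for k = 1..22 (spacing = 19.4091 s).
Entry k is valid iff k * 427/22 <= 180 iff k <= 22 * 180 / 427 = 9.2740
n_valid = floor(9.2740) = 9
(n_stale = 22 - 9 = 13)

9


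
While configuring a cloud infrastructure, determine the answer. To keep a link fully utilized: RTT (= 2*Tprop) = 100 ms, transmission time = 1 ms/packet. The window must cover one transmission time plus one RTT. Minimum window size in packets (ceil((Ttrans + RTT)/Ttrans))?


Given: Ttrans = 1 ms, RTT = 100 ms (= 2 * Tprop, Tprop = 50 ms)
Time until first ACK returns = Ttrans + RTT = 1 + 100 = 101 ms
Need W * Ttrans >= Ttrans + RTT  ->  W >= (Ttrans + RTT) / Ttrans
(Ttrans + RTT) / Ttrans = 101 / 1 = 101
W_min = ceil(101) = 101

101


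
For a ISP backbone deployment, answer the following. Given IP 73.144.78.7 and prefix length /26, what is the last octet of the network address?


Given: IP = 73.144.78.7, prefix = /26
Subnet mask = 255.255.255.192
Last octet of IP: 7
Last octet of mask: 192
Network last octet = 7 AND 192 = 0

0


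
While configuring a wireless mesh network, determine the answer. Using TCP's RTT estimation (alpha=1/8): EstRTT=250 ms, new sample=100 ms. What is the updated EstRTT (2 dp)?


Given: EstRTT = 250 ms, SampleRTT = 100 ms, alpha = 1/8
New EstRTT = (1 - alpha) * EstRTT + alpha * SampleRTT
(7/8) * 250 = 218.75
(1/8) * 100 = 12.5
New EstRTT = 218.75 + 12.5 = 231.25 ms -> 231.25 ms (2 dp)

231.25


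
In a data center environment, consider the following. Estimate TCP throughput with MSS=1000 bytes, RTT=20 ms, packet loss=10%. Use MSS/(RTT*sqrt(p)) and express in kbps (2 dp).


Given: MSS = 1000 bytes, RTT = 20 ms, loss = 10%
RTT in seconds = 20 / 1000 = 0.02
Loss rate = 10% = 0.1
sqrt(loss) = sqrt(0.1) = 0.316227766017
Throughput (bytes/s) = 1000 / (0.02 * 0.316227766017) = 158113.8830
Throughput (kbps) = 158113.8830 * 8 / 1000 = 1264.911064 -> 1264.91 kbps (2 dp)

1264.91


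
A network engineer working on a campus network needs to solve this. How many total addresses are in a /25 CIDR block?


Given: CIDR prefix /25
Host bits = 32 - 25 = 7
Total addresses = 2^7 = 128

128


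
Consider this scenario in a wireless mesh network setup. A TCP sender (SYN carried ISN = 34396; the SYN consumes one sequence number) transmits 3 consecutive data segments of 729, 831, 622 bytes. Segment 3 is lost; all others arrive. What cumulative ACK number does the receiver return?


SYN uses sequence number 34396; first data byte = ISN + 1 = 34397.
Segment 1: SEQ = 34397, len = 729 B, covers [34397, 35125]
Segment 2: SEQ = 35126, len = 831 B, covers [35126, 35956]
Segment 3: SEQ = 35957, len = 622 B, covers [35957, 36578] [LOST]
In-order data received: bytes [34397, 35956] (segments 1..2).
Segment 3 missing -> gap begins at byte 35957.
Cumulative ACK = next expected in-order byte = 34397 + 729 + 831 = 35957

35957


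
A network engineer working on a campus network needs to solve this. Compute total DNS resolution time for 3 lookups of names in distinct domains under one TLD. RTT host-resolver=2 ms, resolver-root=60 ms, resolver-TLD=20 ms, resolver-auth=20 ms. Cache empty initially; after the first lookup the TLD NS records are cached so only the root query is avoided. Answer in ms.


Lookup 1 (cold cache): local + root + TLD + auth = 2 + 60 + 20 + 20 = 102 ms
Lookups 2..3 (TLD NS cached -> skip root; new domain -> still ask TLD and auth): local + TLD + auth = 2 + 20 + 20 = 42 ms each
Remaining 2 lookups: 2 * 42 = 84 ms
Total = 102 + 84 = 186 ms

186


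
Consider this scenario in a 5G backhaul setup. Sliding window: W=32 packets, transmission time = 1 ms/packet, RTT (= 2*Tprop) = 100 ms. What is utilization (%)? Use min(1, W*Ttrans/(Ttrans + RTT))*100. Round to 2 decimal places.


Given: W = 32, Ttrans = 1 ms, RTT = 100 ms (= 2 * Tprop, Tprop = 50 ms)
Cycle time = Ttrans + RTT = 1 + 100 = 101 ms (first packet sent until its ACK returns)
W * Ttrans = 32 * 1 = 32 ms of sending per cycle
W * Ttrans / (Ttrans + RTT) = 32 / 101 = 0.316832
U = min(1, 0.316832) = 0.316832
U% = 31.68%

31.68


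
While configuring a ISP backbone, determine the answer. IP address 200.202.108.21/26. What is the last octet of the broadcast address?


Given: IP = 200.202.108.21, prefix = /26
Host bits = 32 - 26 = 6
Network last octet = 21 AND mask = 0
Host part size = 2^6 - 1 = 63
Broadcast last octet = 0 OR 63 = 63

63


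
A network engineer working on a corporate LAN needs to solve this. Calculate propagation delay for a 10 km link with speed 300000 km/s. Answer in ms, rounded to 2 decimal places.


Given: distance = 10 km, speed = 300000 km/s
Delay = distance / speed = 10 / 300000 seconds
Delay in ms = 10 * 1000 / 300000
Delay = 0.0333 ms
Rounded to 2 dp = 0.03 ms

0.03


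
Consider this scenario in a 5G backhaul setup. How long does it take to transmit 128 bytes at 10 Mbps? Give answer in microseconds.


Given: packet = 128 bytes, bandwidth = 10 Mbps
Packet in bits = 128 * 8 = 1024 bits
Bandwidth = 10 * 10^6 = 10000000 bps
Time = 1024 / 10000000 seconds
Time in us = 1024 * 10^6 / 10000000 = 102.4

102.4


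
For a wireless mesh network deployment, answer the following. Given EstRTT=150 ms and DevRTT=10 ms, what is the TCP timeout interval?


Given: EstRTT = 150 ms, DevRTT = 10 ms
Timeout = EstRTT + 4 * DevRTT
4 * DevRTT = 4 * 10 = 40
Timeout = 150 + 40 = 190 ms

190


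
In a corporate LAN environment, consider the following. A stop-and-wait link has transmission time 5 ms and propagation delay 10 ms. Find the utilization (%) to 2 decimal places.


Given: Ttrans = 5 ms, Tprop = 10 ms
RTT = 2 * Tprop = 2 * 10 = 20 ms
U = Ttrans / (Ttrans + RTT)
U = 5 / (5 + 20)
U = 5 / 25 = 0.2
U% = 20.00%

20.00


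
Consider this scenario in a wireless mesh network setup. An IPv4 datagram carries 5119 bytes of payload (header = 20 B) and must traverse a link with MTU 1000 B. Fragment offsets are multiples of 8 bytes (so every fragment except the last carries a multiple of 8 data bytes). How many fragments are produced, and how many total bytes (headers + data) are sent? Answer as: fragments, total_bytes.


Max data per non-final fragment = floor((MTU - header)/8)*8 = floor((1000 - 20)/8)*8 = floor(980/8)*8 = 976 B
Final fragment needs no 8-byte alignment: it can carry up to MTU - header = 980 B
Non-final fragments needed = ceil((payload - 980) / 976) = ceil(4139/976) = ceil(4.2408) = 5
Number of fragments = 5 + 1 = 6
Fragment sizes (data): 5 * 976 B + 239 B (last, 239 <= 980 OK)
Total bytes sent = payload + n_frags * header = 5119 + 6*20 = 5119 + 120 = 5239 B

6, 5239


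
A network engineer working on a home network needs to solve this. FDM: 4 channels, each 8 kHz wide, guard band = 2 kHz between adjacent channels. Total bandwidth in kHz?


Given: 4 channels, 8 kHz each, guard = 2 kHz
Channel bandwidth = 4 * 8 = 32 kHz
Guard bands = 3 gaps * 2 kHz = 6 kHz
Total = 32 + 6 = 38 kHz

38


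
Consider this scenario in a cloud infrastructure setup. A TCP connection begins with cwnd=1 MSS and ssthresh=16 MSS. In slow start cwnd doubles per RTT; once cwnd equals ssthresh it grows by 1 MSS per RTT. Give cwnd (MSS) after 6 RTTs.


RTT 0: cwnd = 1 MSS (initial)
RTT 1: cwnd = 2 MSS (slow start, doubled)
RTT 2: cwnd = 4 MSS (slow start, doubled)
RTT 3: cwnd = 8 MSS (slow start, doubled)
RTT 4: cwnd = 16 MSS (slow start, doubled)
RTT 5: cwnd = 17 MSS (congestion avoidance, +1)
RTT 6: cwnd = 18 MSS (congestion avoidance, +1)

18


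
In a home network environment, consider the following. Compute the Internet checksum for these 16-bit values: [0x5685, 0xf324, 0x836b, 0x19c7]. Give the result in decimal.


Given words: [0x5685, 0xf324, 0x836b, 0x19c7]
Step 1: Sum all words
Raw sum = 22149 + 62244 + 33643 + 6599 = 124635
Step 2: Fold carry: (59099 + 1) = 59100
One's complement = ~59100 & 0xFFFF = 6435

6435


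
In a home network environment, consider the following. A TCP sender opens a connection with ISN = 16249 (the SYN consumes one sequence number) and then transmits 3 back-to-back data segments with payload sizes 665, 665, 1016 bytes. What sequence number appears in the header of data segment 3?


The SYN occupies sequence number ISN = 16249, so the first data byte is ISN + 1 = 16250.
SEQ of data segment i = (ISN + 1) + sum of payload sizes of segments 1..i-1.
Segment 1: SEQ = 16250, payload = 665 bytes
Segment 2: SEQ = 16915, payload = 665 bytes
Segment 3: SEQ = 17580, payload = 1016 bytes
SEQ of segment 3 = 16250 + 665 + 665 = 17580

17580


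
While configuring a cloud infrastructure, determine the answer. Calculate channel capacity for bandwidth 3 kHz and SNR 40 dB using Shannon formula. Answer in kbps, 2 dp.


Given: B = 3 kHz, SNR = 40 dB
SNR linear = 10^(40/10) = 10000
1 + SNR = 10001
log2(10001) = 13.2878566418
C = 3 * 1000 * 13.2878566418 = 39863.5699 bps
C = 39.863570 kbps -> 39.86 kbps (2 dp)

39.86


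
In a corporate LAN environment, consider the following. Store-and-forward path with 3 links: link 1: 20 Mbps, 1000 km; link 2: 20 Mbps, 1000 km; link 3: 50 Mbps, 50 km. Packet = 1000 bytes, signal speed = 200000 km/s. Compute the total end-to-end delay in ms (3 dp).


Packet = 1000 bytes = 8000 bits. Store-and-forward: sum (t_trans + t_prop) per link.
Link 1: t_trans = 8000/(20*10^6) s = 0.4000 ms; t_prop = 1000/200000 s = 5.0000 ms; subtotal = 5.4000 ms
Link 2: t_trans = 8000/(20*10^6) s = 0.4000 ms; t_prop = 1000/200000 s = 5.0000 ms; subtotal = 5.4000 ms
Link 3: t_trans = 8000/(50*10^6) s = 0.1600 ms; t_prop = 50/200000 s = 0.2500 ms; subtotal = 0.4100 ms
End-to-end = 5.4000 + 5.4000 + 0.4100 = 11.2100 ms -> 11.210 ms (3 dp)

11.210


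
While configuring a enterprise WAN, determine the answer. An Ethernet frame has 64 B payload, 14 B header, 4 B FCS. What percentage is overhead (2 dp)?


Given: payload = 64 B, header = 14 B, trailer = 4 B
Overhead bytes = header + trailer = 14 + 4 = 18
Total frame = payload + overhead = 64 + 18 = 82
Overhead % = 18 / 82 * 100 = 21.9512% -> 21.95% (2 dp)

21.95


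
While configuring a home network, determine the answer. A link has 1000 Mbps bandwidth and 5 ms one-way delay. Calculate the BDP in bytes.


Given: bandwidth = 1000 Mbps, delay = 5 ms
BDP in bits = 1000 * 10^6 * 5 / 1000
BDP in bits = 5000000
BDP in bytes = 5000000 / 8 = 625000

625000


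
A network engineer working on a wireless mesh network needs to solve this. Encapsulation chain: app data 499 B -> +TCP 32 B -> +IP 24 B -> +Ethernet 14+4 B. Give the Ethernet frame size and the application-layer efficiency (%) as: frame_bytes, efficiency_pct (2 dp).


TCP segment = 499 + 32 = 531 B
IP packet = 531 + 24 = 555 B
Ethernet frame = 555 + 14 + 4 = 573 B
Efficiency = app / frame = 499 / 573 = 0.870855 = 87.0855% -> 87.09% (2 dp)

573, 87.09


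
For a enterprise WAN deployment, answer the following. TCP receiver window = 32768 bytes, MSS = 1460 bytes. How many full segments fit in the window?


Given: RWND = 32768 bytes, MSS = 1460 bytes
Full segments = floor(RWND / MSS)
Full segments = floor(32768 / 1460)
Full segments = floor(22.4438) = 22

22


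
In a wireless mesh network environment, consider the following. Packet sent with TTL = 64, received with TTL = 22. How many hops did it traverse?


Given: initial TTL = 64, received TTL = 22
Hops = initial TTL - received TTL
Hops = 64 - 22 = 42

42


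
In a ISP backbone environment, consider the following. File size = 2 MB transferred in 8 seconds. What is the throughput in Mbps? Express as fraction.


Given: file = 2 MB, time = 8 s
File in Mb = 2 * 8 = 16 Mb
Throughput = 16 / 8 Mbps
Throughput = 2 Mbps

2


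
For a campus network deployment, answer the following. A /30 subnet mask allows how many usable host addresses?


Given: subnet mask /30
Host bits = 32 - 30 = 2
Total addresses = 2^2 = 4
Usable hosts = 4 - 2 (network + broadcast) = 2

2


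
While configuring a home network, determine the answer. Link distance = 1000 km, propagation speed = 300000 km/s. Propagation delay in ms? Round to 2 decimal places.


Given: distance = 1000 km, speed = 300000 km/s
Delay = distance / speed = 1000 / 300000 seconds
Delay in ms = 1000 * 1000 / 300000
Delay = 3.3333 ms
Rounded to 2 dp = 3.33 ms

3.33


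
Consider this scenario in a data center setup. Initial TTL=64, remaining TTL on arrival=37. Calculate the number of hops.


Given: initial TTL = 64, received TTL = 37
Hops = initial TTL - received TTL
Hops = 64 - 37 = 27

27


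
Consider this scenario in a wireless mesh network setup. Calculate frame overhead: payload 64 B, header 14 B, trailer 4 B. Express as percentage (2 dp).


Given: payload = 64 B, header = 14 B, trailer = 4 B
Overhead bytes = header + trailer = 14 + 4 = 18
Total frame = payload + overhead = 64 + 18 = 82
Overhead % = 18 / 82 * 100 = 21.9512% -> 21.95% (2 dp)

21.95


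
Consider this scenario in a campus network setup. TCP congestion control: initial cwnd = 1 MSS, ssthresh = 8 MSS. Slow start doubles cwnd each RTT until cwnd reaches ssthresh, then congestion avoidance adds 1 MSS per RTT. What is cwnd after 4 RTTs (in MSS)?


RTT 0: cwnd = 1 MSS (initial)
RTT 1: cwnd = 2 MSS (slow start, doubled)
RTT 2: cwnd = 4 MSS (slow start, doubled)
RTT 3: cwnd = 8 MSS (slow start, doubled)
RTT 4: cwnd = 9 MSS (congestion avoidance, +1)

9


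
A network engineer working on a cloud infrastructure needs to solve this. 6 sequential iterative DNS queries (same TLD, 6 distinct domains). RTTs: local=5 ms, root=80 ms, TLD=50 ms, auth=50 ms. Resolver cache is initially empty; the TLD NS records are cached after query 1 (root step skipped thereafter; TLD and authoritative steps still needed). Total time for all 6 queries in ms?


Lookup 1 (cold cache): local + root + TLD + auth = 5 + 80 + 50 + 50 = 185 ms
Lookups 2..6 (TLD NS cached -> skip root; new domain -> still ask TLD and auth): local + TLD + auth = 5 + 50 + 50 = 105 ms each
Remaining 5 lookups: 5 * 105 = 525 ms
Total = 185 + 525 = 710 ms

710


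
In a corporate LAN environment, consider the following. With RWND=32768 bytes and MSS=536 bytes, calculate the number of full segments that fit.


Given: RWND = 32768 bytes, MSS = 536 bytes
Full segments = floor(RWND / MSS)
Full segments = floor(32768 / 536)
Full segments = floor(61.1343) = 61

61


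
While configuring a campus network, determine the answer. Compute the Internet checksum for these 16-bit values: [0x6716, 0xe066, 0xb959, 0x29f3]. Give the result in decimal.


Given words: [0x6716, 0xe066, 0xb959, 0x29f3]
Step 1: Sum all words
Raw sum = 26390 + 57446 + 47449 + 10739 = 142024
Step 2: Fold carry: (10952 + 2) = 10954
One's complement = ~10954 & 0xFFFF = 54581

54581


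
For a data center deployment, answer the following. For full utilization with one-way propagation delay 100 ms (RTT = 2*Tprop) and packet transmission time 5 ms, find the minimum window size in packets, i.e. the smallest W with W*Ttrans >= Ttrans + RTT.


Given: Ttrans = 5 ms, RTT = 200 ms (= 2 * Tprop, Tprop = 100 ms)
Time until first ACK returns = Ttrans + RTT = 5 + 200 = 205 ms
Need W * Ttrans >= Ttrans + RTT  ->  W >= (Ttrans + RTT) / Ttrans
(Ttrans + RTT) / Ttrans = 205 / 5 = 41
W_min = ceil(41) = 41

41


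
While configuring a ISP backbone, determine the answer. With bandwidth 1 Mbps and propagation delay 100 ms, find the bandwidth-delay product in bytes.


Given: bandwidth = 1 Mbps, delay = 100 ms
BDP in bits = 1 * 10^6 * 100 / 1000
BDP in bits = 100000
BDP in bytes = 100000 / 8 = 12500

12500


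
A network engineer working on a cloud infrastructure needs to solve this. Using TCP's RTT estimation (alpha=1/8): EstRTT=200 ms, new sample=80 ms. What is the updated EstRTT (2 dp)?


Given: EstRTT = 200 ms, SampleRTT = 80 ms, alpha = 1/8
New EstRTT = (1 - alpha) * EstRTT + alpha * SampleRTT
(7/8) * 200 = 175
(1/8) * 80 = 10
New EstRTT = 175 + 10 = 185 ms -> 185.00 ms (2 dp)

185.00


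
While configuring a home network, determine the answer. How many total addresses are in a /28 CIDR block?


Given: CIDR prefix /28
Host bits = 32 - 28 = 4
Total addresses = 2^4 = 16

16


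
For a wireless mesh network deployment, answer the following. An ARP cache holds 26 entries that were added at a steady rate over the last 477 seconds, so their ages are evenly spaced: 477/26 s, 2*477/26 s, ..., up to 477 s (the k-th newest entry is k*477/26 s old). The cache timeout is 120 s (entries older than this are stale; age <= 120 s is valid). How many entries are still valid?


Ages are k * 477/26 s for k = 1..26 (spacing = 18.3462 s).
Entry k is valid iff k * 477/26 <= 120 iff k <= 26 * 120 / 477 = 6.5409
n_valid = floor(6.5409) = 6
(n_stale = 26 - 6 = 20)

6


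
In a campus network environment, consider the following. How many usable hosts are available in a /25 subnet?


Given: subnet mask /25
Host bits = 32 - 25 = 7
Total addresses = 2^7 = 128
Usable hosts = 128 - 2 (network + broadcast) = 126

126


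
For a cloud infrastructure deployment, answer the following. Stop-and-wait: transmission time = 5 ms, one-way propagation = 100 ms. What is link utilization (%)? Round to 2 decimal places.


Given: Ttrans = 5 ms, Tprop = 100 ms
RTT = 2 * Tprop = 2 * 100 = 200 ms
U = Ttrans / (Ttrans + RTT)
U = 5 / (5 + 200)
U = 5 / 205 = 0.02439
U% = 2.44%

2.44


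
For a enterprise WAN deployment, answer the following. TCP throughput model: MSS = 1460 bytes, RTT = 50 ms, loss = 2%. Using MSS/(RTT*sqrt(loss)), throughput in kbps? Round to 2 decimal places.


Given: MSS = 1460 bytes, RTT = 50 ms, loss = 2%
RTT in seconds = 50 / 1000 = 0.05
Loss rate = 2% = 0.02
sqrt(loss) = sqrt(0.02) = 0.141421356237
Throughput (bytes/s) = 1460 / (0.05 * 0.141421356237) = 206475.1801
Throughput (kbps) = 206475.1801 * 8 / 1000 = 1651.801441 -> 1651.80 kbps (2 dp)

1651.80


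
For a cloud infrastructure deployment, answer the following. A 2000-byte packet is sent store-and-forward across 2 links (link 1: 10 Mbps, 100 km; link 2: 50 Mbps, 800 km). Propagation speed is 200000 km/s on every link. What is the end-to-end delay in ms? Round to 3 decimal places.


Packet = 2000 bytes = 16000 bits. Store-and-forward: sum (t_trans + t_prop) per link.
Link 1: t_trans = 16000/(10*10^6) s = 1.6000 ms; t_prop = 100/200000 s = 0.5000 ms; subtotal = 2.1000 ms
Link 2: t_trans = 16000/(50*10^6) s = 0.3200 ms; t_prop = 800/200000 s = 4.0000 ms; subtotal = 4.3200 ms
End-to-end = 2.1000 + 4.3200 = 6.4200 ms -> 6.420 ms (3 dp)

6.420


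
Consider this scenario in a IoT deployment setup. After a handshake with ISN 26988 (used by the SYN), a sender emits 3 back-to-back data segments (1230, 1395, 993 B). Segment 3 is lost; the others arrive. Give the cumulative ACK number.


SYN uses sequence number 26988; first data byte = ISN + 1 = 26989.
Segment 1: SEQ = 26989, len = 1230 B, covers [26989, 28218]
Segment 2: SEQ = 28219, len = 1395 B, covers [28219, 29613]
Segment 3: SEQ = 29614, len = 993 B, covers [29614, 30606] [LOST]
In-order data received: bytes [26989, 29613] (segments 1..2).
Segment 3 missing -> gap begins at byte 29614.
Cumulative ACK = next expected in-order byte = 26989 + 1230 + 1395 = 29614

29614


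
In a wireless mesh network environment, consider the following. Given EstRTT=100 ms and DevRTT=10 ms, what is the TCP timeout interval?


Given: EstRTT = 100 ms, DevRTT = 10 ms
Timeout = EstRTT + 4 * DevRTT
4 * DevRTT = 4 * 10 = 40
Timeout = 100 + 40 = 140 ms

140


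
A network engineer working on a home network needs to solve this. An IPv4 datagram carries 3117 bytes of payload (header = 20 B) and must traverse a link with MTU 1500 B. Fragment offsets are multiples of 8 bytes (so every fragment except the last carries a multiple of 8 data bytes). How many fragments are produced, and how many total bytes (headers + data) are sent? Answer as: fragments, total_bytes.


Max data per non-final fragment = floor((MTU - header)/8)*8 = floor((1500 - 20)/8)*8 = floor(1480/8)*8 = 1480 B
Final fragment needs no 8-byte alignment: it can carry up to MTU - header = 1480 B
Non-final fragments needed = ceil((payload - 1480) / 1480) = ceil(1637/1480) = ceil(1.1061) = 2
Number of fragments = 2 + 1 = 3
Fragment sizes (data): 2 * 1480 B + 157 B (last, 157 <= 1480 OK)
Total bytes sent = payload + n_frags * header = 3117 + 3*20 = 3117 + 60 = 3177 B

3, 3177


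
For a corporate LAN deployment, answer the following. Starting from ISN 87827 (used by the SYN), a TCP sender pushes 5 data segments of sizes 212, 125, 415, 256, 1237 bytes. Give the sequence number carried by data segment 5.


The SYN occupies sequence number ISN = 87827, so the first data byte is ISN + 1 = 87828.
SEQ of data segment i = (ISN + 1) + sum of payload sizes of segments 1..i-1.
Segment 1: SEQ = 87828, payload = 212 bytes
Segment 2: SEQ = 88040, payload = 125 bytes
Segment 3: SEQ = 88165, payload = 415 bytes
Segment 4: SEQ = 88580, payload = 256 bytes
Segment 5: SEQ = 88836, payload = 1237 bytes
SEQ of segment 5 = 87828 + 212 + 125 + 415 + 256 = 88836

88836


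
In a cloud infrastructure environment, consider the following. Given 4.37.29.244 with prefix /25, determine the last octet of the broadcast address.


Given: IP = 4.37.29.244, prefix = /25
Host bits = 32 - 25 = 7
Network last octet = 244 AND mask = 128
Host part size = 2^7 - 1 = 127
Broadcast last octet = 128 OR 127 = 255

255


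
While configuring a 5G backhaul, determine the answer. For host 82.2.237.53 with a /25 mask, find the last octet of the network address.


Given: IP = 82.2.237.53, prefix = /25
Subnet mask = 255.255.255.128
Last octet of IP: 53
Last octet of mask: 128
Network last octet = 53 AND 128 = 0

0


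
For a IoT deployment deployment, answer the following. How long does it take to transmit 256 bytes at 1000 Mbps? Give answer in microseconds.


Given: packet = 256 bytes, bandwidth = 1000 Mbps
Packet in bits = 256 * 8 = 2048 bits
Bandwidth = 1000 * 10^6 = 1000000000 bps
Time = 2048 / 1000000000 seconds
Time in us = 2048 * 10^6 / 1000000000 = 2.048

2.048


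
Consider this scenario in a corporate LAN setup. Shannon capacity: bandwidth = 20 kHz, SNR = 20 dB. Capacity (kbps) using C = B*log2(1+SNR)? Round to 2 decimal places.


Given: B = 20 kHz, SNR = 20 dB
SNR linear = 10^(20/10) = 100
1 + SNR = 101
log2(101) = 6.6582114828
C = 20 * 1000 * 6.6582114828 = 133164.2297 bps
C = 133.164230 kbps -> 133.16 kbps (2 dp)

133.16
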